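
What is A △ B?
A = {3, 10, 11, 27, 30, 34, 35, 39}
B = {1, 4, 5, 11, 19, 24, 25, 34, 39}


Set A = {3, 10, 11, 27, 30, 34, 35, 39}
Set B = {1, 4, 5, 11, 19, 24, 25, 34, 39}
A △ B = (A \ B) ∪ (B \ A)
Elements in A but not B: {3, 10, 27, 30, 35}
Elements in B but not A: {1, 4, 5, 19, 24, 25}
A △ B = {1, 3, 4, 5, 10, 19, 24, 25, 27, 30, 35}

{1, 3, 4, 5, 10, 19, 24, 25, 27, 30, 35}


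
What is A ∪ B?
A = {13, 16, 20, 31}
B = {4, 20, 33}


Set A = {13, 16, 20, 31}
Set B = {4, 20, 33}
A ∪ B includes all elements in either set.
Elements from A: {13, 16, 20, 31}
Elements from B not already included: {4, 33}
A ∪ B = {4, 13, 16, 20, 31, 33}

{4, 13, 16, 20, 31, 33}


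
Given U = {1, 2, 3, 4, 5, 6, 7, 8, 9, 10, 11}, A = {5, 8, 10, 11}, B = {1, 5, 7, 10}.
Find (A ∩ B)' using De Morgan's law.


U = {1, 2, 3, 4, 5, 6, 7, 8, 9, 10, 11}
A = {5, 8, 10, 11}, B = {1, 5, 7, 10}
A ∩ B = {5, 10}
(A ∩ B)' = U \ (A ∩ B) = {1, 2, 3, 4, 6, 7, 8, 9, 11}
Verification via A' ∪ B': A' = {1, 2, 3, 4, 6, 7, 9}, B' = {2, 3, 4, 6, 8, 9, 11}
A' ∪ B' = {1, 2, 3, 4, 6, 7, 8, 9, 11} ✓

{1, 2, 3, 4, 6, 7, 8, 9, 11}


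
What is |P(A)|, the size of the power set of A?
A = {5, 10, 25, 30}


Set A = {5, 10, 25, 30}
|A| = 4
The power set P(A) contains all subsets of A.
|P(A)| = 2^|A| = 2^4 = 16

16


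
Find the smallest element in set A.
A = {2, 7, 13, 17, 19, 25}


Set A = {2, 7, 13, 17, 19, 25}
Elements in ascending order: 2, 7, 13, 17, 19, 25
The smallest element is 2.

2


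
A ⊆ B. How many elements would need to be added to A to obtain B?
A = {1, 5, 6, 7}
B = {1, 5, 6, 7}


Set A = {1, 5, 6, 7}, |A| = 4
Set B = {1, 5, 6, 7}, |B| = 4
Since A ⊆ B: B \ A = {}
|B| - |A| = 4 - 4 = 0

0


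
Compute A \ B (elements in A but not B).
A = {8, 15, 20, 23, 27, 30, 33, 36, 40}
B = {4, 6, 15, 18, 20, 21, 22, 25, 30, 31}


Set A = {8, 15, 20, 23, 27, 30, 33, 36, 40}
Set B = {4, 6, 15, 18, 20, 21, 22, 25, 30, 31}
A \ B includes elements in A that are not in B.
Check each element of A:
8 (not in B, keep), 15 (in B, remove), 20 (in B, remove), 23 (not in B, keep), 27 (not in B, keep), 30 (in B, remove), 33 (not in B, keep), 36 (not in B, keep), 40 (not in B, keep)
A \ B = {8, 23, 27, 33, 36, 40}

{8, 23, 27, 33, 36, 40}


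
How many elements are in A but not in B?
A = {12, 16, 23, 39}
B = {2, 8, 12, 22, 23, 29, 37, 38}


Set A = {12, 16, 23, 39}
Set B = {2, 8, 12, 22, 23, 29, 37, 38}
A \ B = {16, 39}
|A \ B| = 2

2


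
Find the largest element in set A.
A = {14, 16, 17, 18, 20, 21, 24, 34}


Set A = {14, 16, 17, 18, 20, 21, 24, 34}
Elements in ascending order: 14, 16, 17, 18, 20, 21, 24, 34
The largest element is 34.

34


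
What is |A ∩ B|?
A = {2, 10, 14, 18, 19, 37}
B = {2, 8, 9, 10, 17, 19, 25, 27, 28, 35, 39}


Set A = {2, 10, 14, 18, 19, 37}
Set B = {2, 8, 9, 10, 17, 19, 25, 27, 28, 35, 39}
A ∩ B = {2, 10, 19}
|A ∩ B| = 3

3


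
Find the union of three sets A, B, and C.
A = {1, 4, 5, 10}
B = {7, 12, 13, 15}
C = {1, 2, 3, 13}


Set A = {1, 4, 5, 10}
Set B = {7, 12, 13, 15}
Set C = {1, 2, 3, 13}
First, A ∪ B = {1, 4, 5, 7, 10, 12, 13, 15}
Then, (A ∪ B) ∪ C = {1, 2, 3, 4, 5, 7, 10, 12, 13, 15}

{1, 2, 3, 4, 5, 7, 10, 12, 13, 15}


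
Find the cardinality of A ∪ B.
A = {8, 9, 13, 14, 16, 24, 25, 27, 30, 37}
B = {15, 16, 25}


Set A = {8, 9, 13, 14, 16, 24, 25, 27, 30, 37}, |A| = 10
Set B = {15, 16, 25}, |B| = 3
A ∩ B = {16, 25}, |A ∩ B| = 2
|A ∪ B| = |A| + |B| - |A ∩ B| = 10 + 3 - 2 = 11

11


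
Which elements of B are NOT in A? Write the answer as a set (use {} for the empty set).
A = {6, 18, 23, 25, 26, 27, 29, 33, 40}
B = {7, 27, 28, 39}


Set A = {6, 18, 23, 25, 26, 27, 29, 33, 40}
Set B = {7, 27, 28, 39}
Check each element of B against A:
7 ∉ A (include), 27 ∈ A, 28 ∉ A (include), 39 ∉ A (include)
Elements of B not in A: {7, 28, 39}

{7, 28, 39}


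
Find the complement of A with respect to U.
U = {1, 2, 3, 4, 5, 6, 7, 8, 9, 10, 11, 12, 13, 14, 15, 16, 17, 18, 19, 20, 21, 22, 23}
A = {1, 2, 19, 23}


Universal set U = {1, 2, 3, 4, 5, 6, 7, 8, 9, 10, 11, 12, 13, 14, 15, 16, 17, 18, 19, 20, 21, 22, 23}
Set A = {1, 2, 19, 23}
A' = U \ A = elements in U but not in A
Checking each element of U:
1 (in A, exclude), 2 (in A, exclude), 3 (not in A, include), 4 (not in A, include), 5 (not in A, include), 6 (not in A, include), 7 (not in A, include), 8 (not in A, include), 9 (not in A, include), 10 (not in A, include), 11 (not in A, include), 12 (not in A, include), 13 (not in A, include), 14 (not in A, include), 15 (not in A, include), 16 (not in A, include), 17 (not in A, include), 18 (not in A, include), 19 (in A, exclude), 20 (not in A, include), 21 (not in A, include), 22 (not in A, include), 23 (in A, exclude)
A' = {3, 4, 5, 6, 7, 8, 9, 10, 11, 12, 13, 14, 15, 16, 17, 18, 20, 21, 22}

{3, 4, 5, 6, 7, 8, 9, 10, 11, 12, 13, 14, 15, 16, 17, 18, 20, 21, 22}


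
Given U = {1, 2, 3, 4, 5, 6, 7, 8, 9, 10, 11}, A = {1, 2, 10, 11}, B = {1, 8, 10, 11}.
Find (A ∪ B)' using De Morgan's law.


U = {1, 2, 3, 4, 5, 6, 7, 8, 9, 10, 11}
A = {1, 2, 10, 11}, B = {1, 8, 10, 11}
A ∪ B = {1, 2, 8, 10, 11}
(A ∪ B)' = U \ (A ∪ B) = {3, 4, 5, 6, 7, 9}
Verification via A' ∩ B': A' = {3, 4, 5, 6, 7, 8, 9}, B' = {2, 3, 4, 5, 6, 7, 9}
A' ∩ B' = {3, 4, 5, 6, 7, 9} ✓

{3, 4, 5, 6, 7, 9}


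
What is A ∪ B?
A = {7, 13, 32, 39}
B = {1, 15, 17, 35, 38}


Set A = {7, 13, 32, 39}
Set B = {1, 15, 17, 35, 38}
A ∪ B includes all elements in either set.
Elements from A: {7, 13, 32, 39}
Elements from B not already included: {1, 15, 17, 35, 38}
A ∪ B = {1, 7, 13, 15, 17, 32, 35, 38, 39}

{1, 7, 13, 15, 17, 32, 35, 38, 39}


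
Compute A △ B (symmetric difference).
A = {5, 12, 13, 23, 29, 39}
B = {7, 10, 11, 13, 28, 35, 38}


Set A = {5, 12, 13, 23, 29, 39}
Set B = {7, 10, 11, 13, 28, 35, 38}
A △ B = (A \ B) ∪ (B \ A)
Elements in A but not B: {5, 12, 23, 29, 39}
Elements in B but not A: {7, 10, 11, 28, 35, 38}
A △ B = {5, 7, 10, 11, 12, 23, 28, 29, 35, 38, 39}

{5, 7, 10, 11, 12, 23, 28, 29, 35, 38, 39}


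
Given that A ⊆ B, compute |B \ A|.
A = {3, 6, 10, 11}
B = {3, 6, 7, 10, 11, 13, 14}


Set A = {3, 6, 10, 11}, |A| = 4
Set B = {3, 6, 7, 10, 11, 13, 14}, |B| = 7
Since A ⊆ B: B \ A = {7, 13, 14}
|B| - |A| = 7 - 4 = 3

3


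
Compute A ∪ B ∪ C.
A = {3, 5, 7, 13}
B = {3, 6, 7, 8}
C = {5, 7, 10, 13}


Set A = {3, 5, 7, 13}
Set B = {3, 6, 7, 8}
Set C = {5, 7, 10, 13}
First, A ∪ B = {3, 5, 6, 7, 8, 13}
Then, (A ∪ B) ∪ C = {3, 5, 6, 7, 8, 10, 13}

{3, 5, 6, 7, 8, 10, 13}


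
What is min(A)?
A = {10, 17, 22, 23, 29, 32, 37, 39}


Set A = {10, 17, 22, 23, 29, 32, 37, 39}
Elements in ascending order: 10, 17, 22, 23, 29, 32, 37, 39
The smallest element is 10.

10


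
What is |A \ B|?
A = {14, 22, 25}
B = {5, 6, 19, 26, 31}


Set A = {14, 22, 25}
Set B = {5, 6, 19, 26, 31}
A \ B = {14, 22, 25}
|A \ B| = 3

3


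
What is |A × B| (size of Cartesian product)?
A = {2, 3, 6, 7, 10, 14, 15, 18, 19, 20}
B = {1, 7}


Set A = {2, 3, 6, 7, 10, 14, 15, 18, 19, 20} has 10 elements.
Set B = {1, 7} has 2 elements.
|A × B| = |A| × |B| = 10 × 2 = 20

20


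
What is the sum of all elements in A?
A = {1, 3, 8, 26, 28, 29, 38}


Set A = {1, 3, 8, 26, 28, 29, 38}
Sum = 1 + 3 + 8 + 26 + 28 + 29 + 38 = 133

133


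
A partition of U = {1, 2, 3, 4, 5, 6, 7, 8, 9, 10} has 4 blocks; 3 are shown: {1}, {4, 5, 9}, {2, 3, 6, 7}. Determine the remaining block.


U = {1, 2, 3, 4, 5, 6, 7, 8, 9, 10}
Shown blocks: {1}, {4, 5, 9}, {2, 3, 6, 7}
A partition's blocks are pairwise disjoint and cover U, so the missing block = U \ (union of shown blocks).
Union of shown blocks: {1, 2, 3, 4, 5, 6, 7, 9}
Missing block = U \ (union) = {8, 10}

{8, 10}


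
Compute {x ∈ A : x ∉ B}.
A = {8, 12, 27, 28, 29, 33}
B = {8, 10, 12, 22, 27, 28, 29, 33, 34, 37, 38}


Set A = {8, 12, 27, 28, 29, 33}
Set B = {8, 10, 12, 22, 27, 28, 29, 33, 34, 37, 38}
Check each element of A against B:
8 ∈ B, 12 ∈ B, 27 ∈ B, 28 ∈ B, 29 ∈ B, 33 ∈ B
Elements of A not in B: {}

{}


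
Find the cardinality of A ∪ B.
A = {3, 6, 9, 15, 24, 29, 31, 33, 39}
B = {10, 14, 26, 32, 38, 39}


Set A = {3, 6, 9, 15, 24, 29, 31, 33, 39}, |A| = 9
Set B = {10, 14, 26, 32, 38, 39}, |B| = 6
A ∩ B = {39}, |A ∩ B| = 1
|A ∪ B| = |A| + |B| - |A ∩ B| = 9 + 6 - 1 = 14

14


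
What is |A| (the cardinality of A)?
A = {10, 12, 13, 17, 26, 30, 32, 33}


Set A = {10, 12, 13, 17, 26, 30, 32, 33}
Listing elements: 10, 12, 13, 17, 26, 30, 32, 33
Counting: 8 elements
|A| = 8

8


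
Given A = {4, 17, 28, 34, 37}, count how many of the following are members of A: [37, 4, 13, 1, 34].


Set A = {4, 17, 28, 34, 37}
Candidates: [37, 4, 13, 1, 34]
Check each candidate:
37 ∈ A, 4 ∈ A, 13 ∉ A, 1 ∉ A, 34 ∈ A
Count of candidates in A: 3

3


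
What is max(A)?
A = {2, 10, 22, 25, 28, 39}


Set A = {2, 10, 22, 25, 28, 39}
Elements in ascending order: 2, 10, 22, 25, 28, 39
The largest element is 39.

39


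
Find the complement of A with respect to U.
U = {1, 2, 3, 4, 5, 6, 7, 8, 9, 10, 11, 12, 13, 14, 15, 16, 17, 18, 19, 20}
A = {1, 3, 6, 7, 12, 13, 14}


Universal set U = {1, 2, 3, 4, 5, 6, 7, 8, 9, 10, 11, 12, 13, 14, 15, 16, 17, 18, 19, 20}
Set A = {1, 3, 6, 7, 12, 13, 14}
A' = U \ A = elements in U but not in A
Checking each element of U:
1 (in A, exclude), 2 (not in A, include), 3 (in A, exclude), 4 (not in A, include), 5 (not in A, include), 6 (in A, exclude), 7 (in A, exclude), 8 (not in A, include), 9 (not in A, include), 10 (not in A, include), 11 (not in A, include), 12 (in A, exclude), 13 (in A, exclude), 14 (in A, exclude), 15 (not in A, include), 16 (not in A, include), 17 (not in A, include), 18 (not in A, include), 19 (not in A, include), 20 (not in A, include)
A' = {2, 4, 5, 8, 9, 10, 11, 15, 16, 17, 18, 19, 20}

{2, 4, 5, 8, 9, 10, 11, 15, 16, 17, 18, 19, 20}


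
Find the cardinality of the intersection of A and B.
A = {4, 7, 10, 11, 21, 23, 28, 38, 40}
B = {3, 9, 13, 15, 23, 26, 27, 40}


Set A = {4, 7, 10, 11, 21, 23, 28, 38, 40}
Set B = {3, 9, 13, 15, 23, 26, 27, 40}
A ∩ B = {23, 40}
|A ∩ B| = 2

2


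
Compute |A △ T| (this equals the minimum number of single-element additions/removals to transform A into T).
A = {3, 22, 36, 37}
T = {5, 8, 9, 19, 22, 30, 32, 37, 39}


Set A = {3, 22, 36, 37}
Set T = {5, 8, 9, 19, 22, 30, 32, 37, 39}
Elements to remove from A (in A, not in T): {3, 36} → 2 removals
Elements to add to A (in T, not in A): {5, 8, 9, 19, 30, 32, 39} → 7 additions
Total edits = 2 + 7 = 9

9


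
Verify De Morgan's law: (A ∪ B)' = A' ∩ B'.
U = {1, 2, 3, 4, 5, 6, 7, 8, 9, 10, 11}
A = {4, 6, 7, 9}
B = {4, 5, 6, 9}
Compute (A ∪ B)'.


U = {1, 2, 3, 4, 5, 6, 7, 8, 9, 10, 11}
A = {4, 6, 7, 9}, B = {4, 5, 6, 9}
A ∪ B = {4, 5, 6, 7, 9}
(A ∪ B)' = U \ (A ∪ B) = {1, 2, 3, 8, 10, 11}
Verification via A' ∩ B': A' = {1, 2, 3, 5, 8, 10, 11}, B' = {1, 2, 3, 7, 8, 10, 11}
A' ∩ B' = {1, 2, 3, 8, 10, 11} ✓

{1, 2, 3, 8, 10, 11}


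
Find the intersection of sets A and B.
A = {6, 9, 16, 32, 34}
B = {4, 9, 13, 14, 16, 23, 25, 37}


Set A = {6, 9, 16, 32, 34}
Set B = {4, 9, 13, 14, 16, 23, 25, 37}
A ∩ B includes only elements in both sets.
Check each element of A against B:
6 ✗, 9 ✓, 16 ✓, 32 ✗, 34 ✗
A ∩ B = {9, 16}

{9, 16}


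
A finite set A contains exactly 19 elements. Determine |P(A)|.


The set has 19 elements.
The power set contains all possible subsets.
|P(A)| = 2^|A| = 2^19 = 524288

524288


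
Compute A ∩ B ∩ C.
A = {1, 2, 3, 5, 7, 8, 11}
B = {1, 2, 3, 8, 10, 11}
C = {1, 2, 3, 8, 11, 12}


Set A = {1, 2, 3, 5, 7, 8, 11}
Set B = {1, 2, 3, 8, 10, 11}
Set C = {1, 2, 3, 8, 11, 12}
First, A ∩ B = {1, 2, 3, 8, 11}
Then, (A ∩ B) ∩ C = {1, 2, 3, 8, 11}

{1, 2, 3, 8, 11}


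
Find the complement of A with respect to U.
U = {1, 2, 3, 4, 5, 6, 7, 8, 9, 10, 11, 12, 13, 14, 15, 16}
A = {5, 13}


Universal set U = {1, 2, 3, 4, 5, 6, 7, 8, 9, 10, 11, 12, 13, 14, 15, 16}
Set A = {5, 13}
A' = U \ A = elements in U but not in A
Checking each element of U:
1 (not in A, include), 2 (not in A, include), 3 (not in A, include), 4 (not in A, include), 5 (in A, exclude), 6 (not in A, include), 7 (not in A, include), 8 (not in A, include), 9 (not in A, include), 10 (not in A, include), 11 (not in A, include), 12 (not in A, include), 13 (in A, exclude), 14 (not in A, include), 15 (not in A, include), 16 (not in A, include)
A' = {1, 2, 3, 4, 6, 7, 8, 9, 10, 11, 12, 14, 15, 16}

{1, 2, 3, 4, 6, 7, 8, 9, 10, 11, 12, 14, 15, 16}


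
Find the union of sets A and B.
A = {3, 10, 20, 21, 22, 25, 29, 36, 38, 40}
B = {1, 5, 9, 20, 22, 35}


Set A = {3, 10, 20, 21, 22, 25, 29, 36, 38, 40}
Set B = {1, 5, 9, 20, 22, 35}
A ∪ B includes all elements in either set.
Elements from A: {3, 10, 20, 21, 22, 25, 29, 36, 38, 40}
Elements from B not already included: {1, 5, 9, 35}
A ∪ B = {1, 3, 5, 9, 10, 20, 21, 22, 25, 29, 35, 36, 38, 40}

{1, 3, 5, 9, 10, 20, 21, 22, 25, 29, 35, 36, 38, 40}


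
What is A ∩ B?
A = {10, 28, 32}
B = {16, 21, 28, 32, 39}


Set A = {10, 28, 32}
Set B = {16, 21, 28, 32, 39}
A ∩ B includes only elements in both sets.
Check each element of A against B:
10 ✗, 28 ✓, 32 ✓
A ∩ B = {28, 32}

{28, 32}


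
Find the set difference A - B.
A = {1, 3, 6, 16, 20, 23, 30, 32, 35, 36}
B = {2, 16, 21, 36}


Set A = {1, 3, 6, 16, 20, 23, 30, 32, 35, 36}
Set B = {2, 16, 21, 36}
A \ B includes elements in A that are not in B.
Check each element of A:
1 (not in B, keep), 3 (not in B, keep), 6 (not in B, keep), 16 (in B, remove), 20 (not in B, keep), 23 (not in B, keep), 30 (not in B, keep), 32 (not in B, keep), 35 (not in B, keep), 36 (in B, remove)
A \ B = {1, 3, 6, 20, 23, 30, 32, 35}

{1, 3, 6, 20, 23, 30, 32, 35}


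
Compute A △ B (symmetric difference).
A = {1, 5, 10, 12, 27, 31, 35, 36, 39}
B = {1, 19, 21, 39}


Set A = {1, 5, 10, 12, 27, 31, 35, 36, 39}
Set B = {1, 19, 21, 39}
A △ B = (A \ B) ∪ (B \ A)
Elements in A but not B: {5, 10, 12, 27, 31, 35, 36}
Elements in B but not A: {19, 21}
A △ B = {5, 10, 12, 19, 21, 27, 31, 35, 36}

{5, 10, 12, 19, 21, 27, 31, 35, 36}


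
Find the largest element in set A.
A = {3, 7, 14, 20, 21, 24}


Set A = {3, 7, 14, 20, 21, 24}
Elements in ascending order: 3, 7, 14, 20, 21, 24
The largest element is 24.

24


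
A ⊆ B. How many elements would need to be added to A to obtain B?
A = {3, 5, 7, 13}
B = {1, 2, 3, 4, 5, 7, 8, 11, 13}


Set A = {3, 5, 7, 13}, |A| = 4
Set B = {1, 2, 3, 4, 5, 7, 8, 11, 13}, |B| = 9
Since A ⊆ B: B \ A = {1, 2, 4, 8, 11}
|B| - |A| = 9 - 4 = 5

5


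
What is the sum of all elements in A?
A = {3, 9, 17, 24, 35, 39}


Set A = {3, 9, 17, 24, 35, 39}
Sum = 3 + 9 + 17 + 24 + 35 + 39 = 127

127


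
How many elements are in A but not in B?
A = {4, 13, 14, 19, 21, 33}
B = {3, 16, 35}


Set A = {4, 13, 14, 19, 21, 33}
Set B = {3, 16, 35}
A \ B = {4, 13, 14, 19, 21, 33}
|A \ B| = 6

6


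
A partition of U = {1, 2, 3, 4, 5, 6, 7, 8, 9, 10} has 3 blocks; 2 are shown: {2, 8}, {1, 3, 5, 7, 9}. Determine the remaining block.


U = {1, 2, 3, 4, 5, 6, 7, 8, 9, 10}
Shown blocks: {2, 8}, {1, 3, 5, 7, 9}
A partition's blocks are pairwise disjoint and cover U, so the missing block = U \ (union of shown blocks).
Union of shown blocks: {1, 2, 3, 5, 7, 8, 9}
Missing block = U \ (union) = {4, 6, 10}

{4, 6, 10}


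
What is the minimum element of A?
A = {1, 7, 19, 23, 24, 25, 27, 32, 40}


Set A = {1, 7, 19, 23, 24, 25, 27, 32, 40}
Elements in ascending order: 1, 7, 19, 23, 24, 25, 27, 32, 40
The smallest element is 1.

1


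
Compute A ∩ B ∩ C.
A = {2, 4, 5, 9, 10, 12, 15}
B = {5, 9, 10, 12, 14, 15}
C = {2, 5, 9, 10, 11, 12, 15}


Set A = {2, 4, 5, 9, 10, 12, 15}
Set B = {5, 9, 10, 12, 14, 15}
Set C = {2, 5, 9, 10, 11, 12, 15}
First, A ∩ B = {5, 9, 10, 12, 15}
Then, (A ∩ B) ∩ C = {5, 9, 10, 12, 15}

{5, 9, 10, 12, 15}


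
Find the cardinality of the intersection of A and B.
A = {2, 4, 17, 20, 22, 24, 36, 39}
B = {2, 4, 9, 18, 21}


Set A = {2, 4, 17, 20, 22, 24, 36, 39}
Set B = {2, 4, 9, 18, 21}
A ∩ B = {2, 4}
|A ∩ B| = 2

2


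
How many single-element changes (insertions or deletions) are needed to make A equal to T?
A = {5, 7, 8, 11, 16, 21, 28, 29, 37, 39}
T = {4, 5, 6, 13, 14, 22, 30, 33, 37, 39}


Set A = {5, 7, 8, 11, 16, 21, 28, 29, 37, 39}
Set T = {4, 5, 6, 13, 14, 22, 30, 33, 37, 39}
Elements to remove from A (in A, not in T): {7, 8, 11, 16, 21, 28, 29} → 7 removals
Elements to add to A (in T, not in A): {4, 6, 13, 14, 22, 30, 33} → 7 additions
Total edits = 7 + 7 = 14

14


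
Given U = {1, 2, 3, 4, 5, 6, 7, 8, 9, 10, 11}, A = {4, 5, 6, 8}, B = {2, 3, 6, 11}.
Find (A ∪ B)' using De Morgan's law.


U = {1, 2, 3, 4, 5, 6, 7, 8, 9, 10, 11}
A = {4, 5, 6, 8}, B = {2, 3, 6, 11}
A ∪ B = {2, 3, 4, 5, 6, 8, 11}
(A ∪ B)' = U \ (A ∪ B) = {1, 7, 9, 10}
Verification via A' ∩ B': A' = {1, 2, 3, 7, 9, 10, 11}, B' = {1, 4, 5, 7, 8, 9, 10}
A' ∩ B' = {1, 7, 9, 10} ✓

{1, 7, 9, 10}


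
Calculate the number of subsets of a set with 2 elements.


The set has 2 elements.
The power set contains all possible subsets.
|P(A)| = 2^|A| = 2^2 = 4

4


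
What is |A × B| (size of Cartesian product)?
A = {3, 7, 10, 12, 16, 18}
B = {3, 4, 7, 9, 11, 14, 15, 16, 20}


Set A = {3, 7, 10, 12, 16, 18} has 6 elements.
Set B = {3, 4, 7, 9, 11, 14, 15, 16, 20} has 9 elements.
|A × B| = |A| × |B| = 6 × 9 = 54

54


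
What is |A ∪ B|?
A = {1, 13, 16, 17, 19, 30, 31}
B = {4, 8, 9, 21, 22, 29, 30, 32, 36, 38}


Set A = {1, 13, 16, 17, 19, 30, 31}, |A| = 7
Set B = {4, 8, 9, 21, 22, 29, 30, 32, 36, 38}, |B| = 10
A ∩ B = {30}, |A ∩ B| = 1
|A ∪ B| = |A| + |B| - |A ∩ B| = 7 + 10 - 1 = 16

16


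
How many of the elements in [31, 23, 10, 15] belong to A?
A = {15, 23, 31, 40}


Set A = {15, 23, 31, 40}
Candidates: [31, 23, 10, 15]
Check each candidate:
31 ∈ A, 23 ∈ A, 10 ∉ A, 15 ∈ A
Count of candidates in A: 3

3


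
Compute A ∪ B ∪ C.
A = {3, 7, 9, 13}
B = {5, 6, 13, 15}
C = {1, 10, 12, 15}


Set A = {3, 7, 9, 13}
Set B = {5, 6, 13, 15}
Set C = {1, 10, 12, 15}
First, A ∪ B = {3, 5, 6, 7, 9, 13, 15}
Then, (A ∪ B) ∪ C = {1, 3, 5, 6, 7, 9, 10, 12, 13, 15}

{1, 3, 5, 6, 7, 9, 10, 12, 13, 15}


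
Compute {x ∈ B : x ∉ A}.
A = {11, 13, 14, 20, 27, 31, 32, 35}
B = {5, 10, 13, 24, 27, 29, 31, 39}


Set A = {11, 13, 14, 20, 27, 31, 32, 35}
Set B = {5, 10, 13, 24, 27, 29, 31, 39}
Check each element of B against A:
5 ∉ A (include), 10 ∉ A (include), 13 ∈ A, 24 ∉ A (include), 27 ∈ A, 29 ∉ A (include), 31 ∈ A, 39 ∉ A (include)
Elements of B not in A: {5, 10, 24, 29, 39}

{5, 10, 24, 29, 39}


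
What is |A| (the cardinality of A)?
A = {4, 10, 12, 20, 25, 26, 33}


Set A = {4, 10, 12, 20, 25, 26, 33}
Listing elements: 4, 10, 12, 20, 25, 26, 33
Counting: 7 elements
|A| = 7

7


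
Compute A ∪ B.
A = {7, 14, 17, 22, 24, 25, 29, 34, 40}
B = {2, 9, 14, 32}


Set A = {7, 14, 17, 22, 24, 25, 29, 34, 40}
Set B = {2, 9, 14, 32}
A ∪ B includes all elements in either set.
Elements from A: {7, 14, 17, 22, 24, 25, 29, 34, 40}
Elements from B not already included: {2, 9, 32}
A ∪ B = {2, 7, 9, 14, 17, 22, 24, 25, 29, 32, 34, 40}

{2, 7, 9, 14, 17, 22, 24, 25, 29, 32, 34, 40}


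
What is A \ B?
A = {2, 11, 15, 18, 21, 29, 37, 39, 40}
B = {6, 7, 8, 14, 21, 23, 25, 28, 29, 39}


Set A = {2, 11, 15, 18, 21, 29, 37, 39, 40}
Set B = {6, 7, 8, 14, 21, 23, 25, 28, 29, 39}
A \ B includes elements in A that are not in B.
Check each element of A:
2 (not in B, keep), 11 (not in B, keep), 15 (not in B, keep), 18 (not in B, keep), 21 (in B, remove), 29 (in B, remove), 37 (not in B, keep), 39 (in B, remove), 40 (not in B, keep)
A \ B = {2, 11, 15, 18, 37, 40}

{2, 11, 15, 18, 37, 40}


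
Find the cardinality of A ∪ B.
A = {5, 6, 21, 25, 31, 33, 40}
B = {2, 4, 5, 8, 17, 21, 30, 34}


Set A = {5, 6, 21, 25, 31, 33, 40}, |A| = 7
Set B = {2, 4, 5, 8, 17, 21, 30, 34}, |B| = 8
A ∩ B = {5, 21}, |A ∩ B| = 2
|A ∪ B| = |A| + |B| - |A ∩ B| = 7 + 8 - 2 = 13

13


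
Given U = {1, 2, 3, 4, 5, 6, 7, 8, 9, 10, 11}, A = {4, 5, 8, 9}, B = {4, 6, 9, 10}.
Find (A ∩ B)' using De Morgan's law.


U = {1, 2, 3, 4, 5, 6, 7, 8, 9, 10, 11}
A = {4, 5, 8, 9}, B = {4, 6, 9, 10}
A ∩ B = {4, 9}
(A ∩ B)' = U \ (A ∩ B) = {1, 2, 3, 5, 6, 7, 8, 10, 11}
Verification via A' ∪ B': A' = {1, 2, 3, 6, 7, 10, 11}, B' = {1, 2, 3, 5, 7, 8, 11}
A' ∪ B' = {1, 2, 3, 5, 6, 7, 8, 10, 11} ✓

{1, 2, 3, 5, 6, 7, 8, 10, 11}


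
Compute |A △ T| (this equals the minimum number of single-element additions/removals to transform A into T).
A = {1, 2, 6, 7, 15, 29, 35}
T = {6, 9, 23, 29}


Set A = {1, 2, 6, 7, 15, 29, 35}
Set T = {6, 9, 23, 29}
Elements to remove from A (in A, not in T): {1, 2, 7, 15, 35} → 5 removals
Elements to add to A (in T, not in A): {9, 23} → 2 additions
Total edits = 5 + 2 = 7

7


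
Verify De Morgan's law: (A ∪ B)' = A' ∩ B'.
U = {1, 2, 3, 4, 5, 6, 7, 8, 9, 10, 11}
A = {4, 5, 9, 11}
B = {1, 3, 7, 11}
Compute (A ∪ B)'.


U = {1, 2, 3, 4, 5, 6, 7, 8, 9, 10, 11}
A = {4, 5, 9, 11}, B = {1, 3, 7, 11}
A ∪ B = {1, 3, 4, 5, 7, 9, 11}
(A ∪ B)' = U \ (A ∪ B) = {2, 6, 8, 10}
Verification via A' ∩ B': A' = {1, 2, 3, 6, 7, 8, 10}, B' = {2, 4, 5, 6, 8, 9, 10}
A' ∩ B' = {2, 6, 8, 10} ✓

{2, 6, 8, 10}


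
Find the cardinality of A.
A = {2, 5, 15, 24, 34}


Set A = {2, 5, 15, 24, 34}
Listing elements: 2, 5, 15, 24, 34
Counting: 5 elements
|A| = 5

5


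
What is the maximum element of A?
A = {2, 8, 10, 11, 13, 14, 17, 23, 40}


Set A = {2, 8, 10, 11, 13, 14, 17, 23, 40}
Elements in ascending order: 2, 8, 10, 11, 13, 14, 17, 23, 40
The largest element is 40.

40


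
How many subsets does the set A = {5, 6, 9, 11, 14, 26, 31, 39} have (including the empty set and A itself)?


Set A = {5, 6, 9, 11, 14, 26, 31, 39}
|A| = 8
The power set P(A) contains all subsets of A.
|P(A)| = 2^|A| = 2^8 = 256

256


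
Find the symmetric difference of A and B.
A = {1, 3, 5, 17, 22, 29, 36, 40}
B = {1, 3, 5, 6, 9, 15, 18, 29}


Set A = {1, 3, 5, 17, 22, 29, 36, 40}
Set B = {1, 3, 5, 6, 9, 15, 18, 29}
A △ B = (A \ B) ∪ (B \ A)
Elements in A but not B: {17, 22, 36, 40}
Elements in B but not A: {6, 9, 15, 18}
A △ B = {6, 9, 15, 17, 18, 22, 36, 40}

{6, 9, 15, 17, 18, 22, 36, 40}


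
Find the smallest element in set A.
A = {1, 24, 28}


Set A = {1, 24, 28}
Elements in ascending order: 1, 24, 28
The smallest element is 1.

1


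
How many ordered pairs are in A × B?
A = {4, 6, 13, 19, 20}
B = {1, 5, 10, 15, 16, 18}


Set A = {4, 6, 13, 19, 20} has 5 elements.
Set B = {1, 5, 10, 15, 16, 18} has 6 elements.
|A × B| = |A| × |B| = 5 × 6 = 30

30


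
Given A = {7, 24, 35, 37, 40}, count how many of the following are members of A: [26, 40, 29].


Set A = {7, 24, 35, 37, 40}
Candidates: [26, 40, 29]
Check each candidate:
26 ∉ A, 40 ∈ A, 29 ∉ A
Count of candidates in A: 1

1


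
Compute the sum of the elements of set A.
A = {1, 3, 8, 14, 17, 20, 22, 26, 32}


Set A = {1, 3, 8, 14, 17, 20, 22, 26, 32}
Sum = 1 + 3 + 8 + 14 + 17 + 20 + 22 + 26 + 32 = 143

143


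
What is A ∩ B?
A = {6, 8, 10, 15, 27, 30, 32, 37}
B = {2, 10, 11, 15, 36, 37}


Set A = {6, 8, 10, 15, 27, 30, 32, 37}
Set B = {2, 10, 11, 15, 36, 37}
A ∩ B includes only elements in both sets.
Check each element of A against B:
6 ✗, 8 ✗, 10 ✓, 15 ✓, 27 ✗, 30 ✗, 32 ✗, 37 ✓
A ∩ B = {10, 15, 37}

{10, 15, 37}


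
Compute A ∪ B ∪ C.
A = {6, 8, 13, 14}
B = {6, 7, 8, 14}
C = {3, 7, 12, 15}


Set A = {6, 8, 13, 14}
Set B = {6, 7, 8, 14}
Set C = {3, 7, 12, 15}
First, A ∪ B = {6, 7, 8, 13, 14}
Then, (A ∪ B) ∪ C = {3, 6, 7, 8, 12, 13, 14, 15}

{3, 6, 7, 8, 12, 13, 14, 15}


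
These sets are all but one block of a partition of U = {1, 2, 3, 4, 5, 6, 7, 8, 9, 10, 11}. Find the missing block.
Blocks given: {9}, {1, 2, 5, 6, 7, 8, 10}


U = {1, 2, 3, 4, 5, 6, 7, 8, 9, 10, 11}
Shown blocks: {9}, {1, 2, 5, 6, 7, 8, 10}
A partition's blocks are pairwise disjoint and cover U, so the missing block = U \ (union of shown blocks).
Union of shown blocks: {1, 2, 5, 6, 7, 8, 9, 10}
Missing block = U \ (union) = {3, 4, 11}

{3, 4, 11}


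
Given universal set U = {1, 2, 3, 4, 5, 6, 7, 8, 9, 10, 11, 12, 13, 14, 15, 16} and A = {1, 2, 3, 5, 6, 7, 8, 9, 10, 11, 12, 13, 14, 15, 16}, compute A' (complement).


Universal set U = {1, 2, 3, 4, 5, 6, 7, 8, 9, 10, 11, 12, 13, 14, 15, 16}
Set A = {1, 2, 3, 5, 6, 7, 8, 9, 10, 11, 12, 13, 14, 15, 16}
A' = U \ A = elements in U but not in A
Checking each element of U:
1 (in A, exclude), 2 (in A, exclude), 3 (in A, exclude), 4 (not in A, include), 5 (in A, exclude), 6 (in A, exclude), 7 (in A, exclude), 8 (in A, exclude), 9 (in A, exclude), 10 (in A, exclude), 11 (in A, exclude), 12 (in A, exclude), 13 (in A, exclude), 14 (in A, exclude), 15 (in A, exclude), 16 (in A, exclude)
A' = {4}

{4}


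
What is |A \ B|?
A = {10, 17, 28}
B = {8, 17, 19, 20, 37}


Set A = {10, 17, 28}
Set B = {8, 17, 19, 20, 37}
A \ B = {10, 28}
|A \ B| = 2

2


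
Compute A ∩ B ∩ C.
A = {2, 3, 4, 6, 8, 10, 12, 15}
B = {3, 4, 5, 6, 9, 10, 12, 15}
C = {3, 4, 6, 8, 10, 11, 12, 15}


Set A = {2, 3, 4, 6, 8, 10, 12, 15}
Set B = {3, 4, 5, 6, 9, 10, 12, 15}
Set C = {3, 4, 6, 8, 10, 11, 12, 15}
First, A ∩ B = {3, 4, 6, 10, 12, 15}
Then, (A ∩ B) ∩ C = {3, 4, 6, 10, 12, 15}

{3, 4, 6, 10, 12, 15}


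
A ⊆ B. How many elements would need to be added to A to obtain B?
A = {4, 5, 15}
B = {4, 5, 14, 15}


Set A = {4, 5, 15}, |A| = 3
Set B = {4, 5, 14, 15}, |B| = 4
Since A ⊆ B: B \ A = {14}
|B| - |A| = 4 - 3 = 1

1


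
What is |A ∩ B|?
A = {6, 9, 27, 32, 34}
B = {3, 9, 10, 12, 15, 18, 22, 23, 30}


Set A = {6, 9, 27, 32, 34}
Set B = {3, 9, 10, 12, 15, 18, 22, 23, 30}
A ∩ B = {9}
|A ∩ B| = 1

1


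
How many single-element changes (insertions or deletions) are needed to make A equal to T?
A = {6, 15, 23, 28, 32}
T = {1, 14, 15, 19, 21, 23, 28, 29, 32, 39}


Set A = {6, 15, 23, 28, 32}
Set T = {1, 14, 15, 19, 21, 23, 28, 29, 32, 39}
Elements to remove from A (in A, not in T): {6} → 1 removals
Elements to add to A (in T, not in A): {1, 14, 19, 21, 29, 39} → 6 additions
Total edits = 1 + 6 = 7

7


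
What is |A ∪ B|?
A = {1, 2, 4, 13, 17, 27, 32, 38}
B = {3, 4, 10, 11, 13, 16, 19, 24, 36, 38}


Set A = {1, 2, 4, 13, 17, 27, 32, 38}, |A| = 8
Set B = {3, 4, 10, 11, 13, 16, 19, 24, 36, 38}, |B| = 10
A ∩ B = {4, 13, 38}, |A ∩ B| = 3
|A ∪ B| = |A| + |B| - |A ∩ B| = 8 + 10 - 3 = 15

15


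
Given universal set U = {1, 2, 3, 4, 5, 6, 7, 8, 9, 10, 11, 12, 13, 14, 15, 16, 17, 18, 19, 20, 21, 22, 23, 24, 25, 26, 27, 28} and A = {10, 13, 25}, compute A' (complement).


Universal set U = {1, 2, 3, 4, 5, 6, 7, 8, 9, 10, 11, 12, 13, 14, 15, 16, 17, 18, 19, 20, 21, 22, 23, 24, 25, 26, 27, 28}
Set A = {10, 13, 25}
A' = U \ A = elements in U but not in A
Checking each element of U:
1 (not in A, include), 2 (not in A, include), 3 (not in A, include), 4 (not in A, include), 5 (not in A, include), 6 (not in A, include), 7 (not in A, include), 8 (not in A, include), 9 (not in A, include), 10 (in A, exclude), 11 (not in A, include), 12 (not in A, include), 13 (in A, exclude), 14 (not in A, include), 15 (not in A, include), 16 (not in A, include), 17 (not in A, include), 18 (not in A, include), 19 (not in A, include), 20 (not in A, include), 21 (not in A, include), 22 (not in A, include), 23 (not in A, include), 24 (not in A, include), 25 (in A, exclude), 26 (not in A, include), 27 (not in A, include), 28 (not in A, include)
A' = {1, 2, 3, 4, 5, 6, 7, 8, 9, 11, 12, 14, 15, 16, 17, 18, 19, 20, 21, 22, 23, 24, 26, 27, 28}

{1, 2, 3, 4, 5, 6, 7, 8, 9, 11, 12, 14, 15, 16, 17, 18, 19, 20, 21, 22, 23, 24, 26, 27, 28}


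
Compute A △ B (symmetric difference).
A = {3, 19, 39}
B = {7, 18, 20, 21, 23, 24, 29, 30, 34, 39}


Set A = {3, 19, 39}
Set B = {7, 18, 20, 21, 23, 24, 29, 30, 34, 39}
A △ B = (A \ B) ∪ (B \ A)
Elements in A but not B: {3, 19}
Elements in B but not A: {7, 18, 20, 21, 23, 24, 29, 30, 34}
A △ B = {3, 7, 18, 19, 20, 21, 23, 24, 29, 30, 34}

{3, 7, 18, 19, 20, 21, 23, 24, 29, 30, 34}


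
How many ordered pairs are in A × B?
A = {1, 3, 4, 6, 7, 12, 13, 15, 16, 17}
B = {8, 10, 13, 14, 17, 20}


Set A = {1, 3, 4, 6, 7, 12, 13, 15, 16, 17} has 10 elements.
Set B = {8, 10, 13, 14, 17, 20} has 6 elements.
|A × B| = |A| × |B| = 10 × 6 = 60

60


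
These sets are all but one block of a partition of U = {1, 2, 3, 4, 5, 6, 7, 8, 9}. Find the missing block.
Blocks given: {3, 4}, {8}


U = {1, 2, 3, 4, 5, 6, 7, 8, 9}
Shown blocks: {3, 4}, {8}
A partition's blocks are pairwise disjoint and cover U, so the missing block = U \ (union of shown blocks).
Union of shown blocks: {3, 4, 8}
Missing block = U \ (union) = {1, 2, 5, 6, 7, 9}

{1, 2, 5, 6, 7, 9}


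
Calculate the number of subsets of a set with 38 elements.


The set has 38 elements.
The power set contains all possible subsets.
|P(A)| = 2^|A| = 2^38 = 274877906944

274877906944


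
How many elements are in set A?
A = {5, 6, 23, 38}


Set A = {5, 6, 23, 38}
Listing elements: 5, 6, 23, 38
Counting: 4 elements
|A| = 4

4


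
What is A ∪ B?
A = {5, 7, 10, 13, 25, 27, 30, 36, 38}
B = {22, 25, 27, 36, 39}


Set A = {5, 7, 10, 13, 25, 27, 30, 36, 38}
Set B = {22, 25, 27, 36, 39}
A ∪ B includes all elements in either set.
Elements from A: {5, 7, 10, 13, 25, 27, 30, 36, 38}
Elements from B not already included: {22, 39}
A ∪ B = {5, 7, 10, 13, 22, 25, 27, 30, 36, 38, 39}

{5, 7, 10, 13, 22, 25, 27, 30, 36, 38, 39}


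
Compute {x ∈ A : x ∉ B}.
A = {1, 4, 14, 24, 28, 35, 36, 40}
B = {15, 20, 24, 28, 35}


Set A = {1, 4, 14, 24, 28, 35, 36, 40}
Set B = {15, 20, 24, 28, 35}
Check each element of A against B:
1 ∉ B (include), 4 ∉ B (include), 14 ∉ B (include), 24 ∈ B, 28 ∈ B, 35 ∈ B, 36 ∉ B (include), 40 ∉ B (include)
Elements of A not in B: {1, 4, 14, 36, 40}

{1, 4, 14, 36, 40}


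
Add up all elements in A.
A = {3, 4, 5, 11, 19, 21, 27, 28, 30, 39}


Set A = {3, 4, 5, 11, 19, 21, 27, 28, 30, 39}
Sum = 3 + 4 + 5 + 11 + 19 + 21 + 27 + 28 + 30 + 39 = 187

187


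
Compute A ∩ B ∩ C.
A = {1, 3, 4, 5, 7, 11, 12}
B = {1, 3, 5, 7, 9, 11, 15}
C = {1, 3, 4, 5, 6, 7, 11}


Set A = {1, 3, 4, 5, 7, 11, 12}
Set B = {1, 3, 5, 7, 9, 11, 15}
Set C = {1, 3, 4, 5, 6, 7, 11}
First, A ∩ B = {1, 3, 5, 7, 11}
Then, (A ∩ B) ∩ C = {1, 3, 5, 7, 11}

{1, 3, 5, 7, 11}


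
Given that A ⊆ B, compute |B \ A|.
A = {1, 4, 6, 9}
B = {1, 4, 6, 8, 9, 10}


Set A = {1, 4, 6, 9}, |A| = 4
Set B = {1, 4, 6, 8, 9, 10}, |B| = 6
Since A ⊆ B: B \ A = {8, 10}
|B| - |A| = 6 - 4 = 2

2


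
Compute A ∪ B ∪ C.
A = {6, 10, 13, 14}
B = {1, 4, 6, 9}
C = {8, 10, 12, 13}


Set A = {6, 10, 13, 14}
Set B = {1, 4, 6, 9}
Set C = {8, 10, 12, 13}
First, A ∪ B = {1, 4, 6, 9, 10, 13, 14}
Then, (A ∪ B) ∪ C = {1, 4, 6, 8, 9, 10, 12, 13, 14}

{1, 4, 6, 8, 9, 10, 12, 13, 14}


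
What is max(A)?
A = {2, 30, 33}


Set A = {2, 30, 33}
Elements in ascending order: 2, 30, 33
The largest element is 33.

33


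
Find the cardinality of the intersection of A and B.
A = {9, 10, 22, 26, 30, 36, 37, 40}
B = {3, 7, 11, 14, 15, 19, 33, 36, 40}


Set A = {9, 10, 22, 26, 30, 36, 37, 40}
Set B = {3, 7, 11, 14, 15, 19, 33, 36, 40}
A ∩ B = {36, 40}
|A ∩ B| = 2

2


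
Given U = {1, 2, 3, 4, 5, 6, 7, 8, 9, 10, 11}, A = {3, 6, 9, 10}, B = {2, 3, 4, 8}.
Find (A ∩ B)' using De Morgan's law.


U = {1, 2, 3, 4, 5, 6, 7, 8, 9, 10, 11}
A = {3, 6, 9, 10}, B = {2, 3, 4, 8}
A ∩ B = {3}
(A ∩ B)' = U \ (A ∩ B) = {1, 2, 4, 5, 6, 7, 8, 9, 10, 11}
Verification via A' ∪ B': A' = {1, 2, 4, 5, 7, 8, 11}, B' = {1, 5, 6, 7, 9, 10, 11}
A' ∪ B' = {1, 2, 4, 5, 6, 7, 8, 9, 10, 11} ✓

{1, 2, 4, 5, 6, 7, 8, 9, 10, 11}


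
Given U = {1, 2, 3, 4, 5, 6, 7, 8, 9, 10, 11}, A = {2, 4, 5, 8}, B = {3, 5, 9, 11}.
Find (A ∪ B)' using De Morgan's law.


U = {1, 2, 3, 4, 5, 6, 7, 8, 9, 10, 11}
A = {2, 4, 5, 8}, B = {3, 5, 9, 11}
A ∪ B = {2, 3, 4, 5, 8, 9, 11}
(A ∪ B)' = U \ (A ∪ B) = {1, 6, 7, 10}
Verification via A' ∩ B': A' = {1, 3, 6, 7, 9, 10, 11}, B' = {1, 2, 4, 6, 7, 8, 10}
A' ∩ B' = {1, 6, 7, 10} ✓

{1, 6, 7, 10}


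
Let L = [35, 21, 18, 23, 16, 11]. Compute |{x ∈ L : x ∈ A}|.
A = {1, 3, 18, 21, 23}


Set A = {1, 3, 18, 21, 23}
Candidates: [35, 21, 18, 23, 16, 11]
Check each candidate:
35 ∉ A, 21 ∈ A, 18 ∈ A, 23 ∈ A, 16 ∉ A, 11 ∉ A
Count of candidates in A: 3

3


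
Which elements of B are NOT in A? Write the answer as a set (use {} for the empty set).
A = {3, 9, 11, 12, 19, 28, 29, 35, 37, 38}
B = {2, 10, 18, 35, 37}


Set A = {3, 9, 11, 12, 19, 28, 29, 35, 37, 38}
Set B = {2, 10, 18, 35, 37}
Check each element of B against A:
2 ∉ A (include), 10 ∉ A (include), 18 ∉ A (include), 35 ∈ A, 37 ∈ A
Elements of B not in A: {2, 10, 18}

{2, 10, 18}


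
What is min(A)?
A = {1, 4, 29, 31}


Set A = {1, 4, 29, 31}
Elements in ascending order: 1, 4, 29, 31
The smallest element is 1.

1


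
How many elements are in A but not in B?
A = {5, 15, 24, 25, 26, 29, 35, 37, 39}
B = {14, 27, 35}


Set A = {5, 15, 24, 25, 26, 29, 35, 37, 39}
Set B = {14, 27, 35}
A \ B = {5, 15, 24, 25, 26, 29, 37, 39}
|A \ B| = 8

8


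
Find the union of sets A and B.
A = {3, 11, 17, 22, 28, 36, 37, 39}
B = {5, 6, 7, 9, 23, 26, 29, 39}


Set A = {3, 11, 17, 22, 28, 36, 37, 39}
Set B = {5, 6, 7, 9, 23, 26, 29, 39}
A ∪ B includes all elements in either set.
Elements from A: {3, 11, 17, 22, 28, 36, 37, 39}
Elements from B not already included: {5, 6, 7, 9, 23, 26, 29}
A ∪ B = {3, 5, 6, 7, 9, 11, 17, 22, 23, 26, 28, 29, 36, 37, 39}

{3, 5, 6, 7, 9, 11, 17, 22, 23, 26, 28, 29, 36, 37, 39}


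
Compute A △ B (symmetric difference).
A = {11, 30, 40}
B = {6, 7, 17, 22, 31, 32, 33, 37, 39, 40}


Set A = {11, 30, 40}
Set B = {6, 7, 17, 22, 31, 32, 33, 37, 39, 40}
A △ B = (A \ B) ∪ (B \ A)
Elements in A but not B: {11, 30}
Elements in B but not A: {6, 7, 17, 22, 31, 32, 33, 37, 39}
A △ B = {6, 7, 11, 17, 22, 30, 31, 32, 33, 37, 39}

{6, 7, 11, 17, 22, 30, 31, 32, 33, 37, 39}


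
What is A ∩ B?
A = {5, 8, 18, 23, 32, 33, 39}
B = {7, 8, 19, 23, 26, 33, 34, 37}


Set A = {5, 8, 18, 23, 32, 33, 39}
Set B = {7, 8, 19, 23, 26, 33, 34, 37}
A ∩ B includes only elements in both sets.
Check each element of A against B:
5 ✗, 8 ✓, 18 ✗, 23 ✓, 32 ✗, 33 ✓, 39 ✗
A ∩ B = {8, 23, 33}

{8, 23, 33}


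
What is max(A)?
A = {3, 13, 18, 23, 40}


Set A = {3, 13, 18, 23, 40}
Elements in ascending order: 3, 13, 18, 23, 40
The largest element is 40.

40


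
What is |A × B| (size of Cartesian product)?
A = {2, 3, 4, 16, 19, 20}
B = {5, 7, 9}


Set A = {2, 3, 4, 16, 19, 20} has 6 elements.
Set B = {5, 7, 9} has 3 elements.
|A × B| = |A| × |B| = 6 × 3 = 18

18


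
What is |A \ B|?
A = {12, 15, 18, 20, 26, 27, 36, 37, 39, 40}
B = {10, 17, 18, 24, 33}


Set A = {12, 15, 18, 20, 26, 27, 36, 37, 39, 40}
Set B = {10, 17, 18, 24, 33}
A \ B = {12, 15, 20, 26, 27, 36, 37, 39, 40}
|A \ B| = 9

9


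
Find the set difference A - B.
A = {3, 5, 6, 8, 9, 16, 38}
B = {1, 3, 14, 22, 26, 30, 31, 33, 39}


Set A = {3, 5, 6, 8, 9, 16, 38}
Set B = {1, 3, 14, 22, 26, 30, 31, 33, 39}
A \ B includes elements in A that are not in B.
Check each element of A:
3 (in B, remove), 5 (not in B, keep), 6 (not in B, keep), 8 (not in B, keep), 9 (not in B, keep), 16 (not in B, keep), 38 (not in B, keep)
A \ B = {5, 6, 8, 9, 16, 38}

{5, 6, 8, 9, 16, 38}


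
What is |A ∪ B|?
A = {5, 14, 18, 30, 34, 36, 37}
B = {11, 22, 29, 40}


Set A = {5, 14, 18, 30, 34, 36, 37}, |A| = 7
Set B = {11, 22, 29, 40}, |B| = 4
A ∩ B = {}, |A ∩ B| = 0
|A ∪ B| = |A| + |B| - |A ∩ B| = 7 + 4 - 0 = 11

11


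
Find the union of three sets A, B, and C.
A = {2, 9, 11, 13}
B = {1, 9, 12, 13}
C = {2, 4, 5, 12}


Set A = {2, 9, 11, 13}
Set B = {1, 9, 12, 13}
Set C = {2, 4, 5, 12}
First, A ∪ B = {1, 2, 9, 11, 12, 13}
Then, (A ∪ B) ∪ C = {1, 2, 4, 5, 9, 11, 12, 13}

{1, 2, 4, 5, 9, 11, 12, 13}


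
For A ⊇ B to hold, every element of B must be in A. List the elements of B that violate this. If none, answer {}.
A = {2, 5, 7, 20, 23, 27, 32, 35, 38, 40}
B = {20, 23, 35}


Set A = {2, 5, 7, 20, 23, 27, 32, 35, 38, 40}
Set B = {20, 23, 35}
Check each element of B against A:
20 ∈ A, 23 ∈ A, 35 ∈ A
Elements of B not in A: {}

{}


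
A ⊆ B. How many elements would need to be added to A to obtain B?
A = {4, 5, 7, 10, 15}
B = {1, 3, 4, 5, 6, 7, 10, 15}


Set A = {4, 5, 7, 10, 15}, |A| = 5
Set B = {1, 3, 4, 5, 6, 7, 10, 15}, |B| = 8
Since A ⊆ B: B \ A = {1, 3, 6}
|B| - |A| = 8 - 5 = 3

3


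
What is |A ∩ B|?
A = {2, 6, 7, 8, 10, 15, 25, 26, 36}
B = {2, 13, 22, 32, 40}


Set A = {2, 6, 7, 8, 10, 15, 25, 26, 36}
Set B = {2, 13, 22, 32, 40}
A ∩ B = {2}
|A ∩ B| = 1

1


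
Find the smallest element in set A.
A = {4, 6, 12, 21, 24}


Set A = {4, 6, 12, 21, 24}
Elements in ascending order: 4, 6, 12, 21, 24
The smallest element is 4.

4


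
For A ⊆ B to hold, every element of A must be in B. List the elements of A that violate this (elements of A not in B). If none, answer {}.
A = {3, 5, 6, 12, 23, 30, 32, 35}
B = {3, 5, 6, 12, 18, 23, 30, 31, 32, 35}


Set A = {3, 5, 6, 12, 23, 30, 32, 35}
Set B = {3, 5, 6, 12, 18, 23, 30, 31, 32, 35}
Check each element of A against B:
3 ∈ B, 5 ∈ B, 6 ∈ B, 12 ∈ B, 23 ∈ B, 30 ∈ B, 32 ∈ B, 35 ∈ B
Elements of A not in B: {}

{}


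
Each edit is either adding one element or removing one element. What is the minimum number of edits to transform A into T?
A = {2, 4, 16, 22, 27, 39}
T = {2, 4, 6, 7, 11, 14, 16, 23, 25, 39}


Set A = {2, 4, 16, 22, 27, 39}
Set T = {2, 4, 6, 7, 11, 14, 16, 23, 25, 39}
Elements to remove from A (in A, not in T): {22, 27} → 2 removals
Elements to add to A (in T, not in A): {6, 7, 11, 14, 23, 25} → 6 additions
Total edits = 2 + 6 = 8

8


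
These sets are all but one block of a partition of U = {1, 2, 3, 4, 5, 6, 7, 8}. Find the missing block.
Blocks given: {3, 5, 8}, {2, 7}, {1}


U = {1, 2, 3, 4, 5, 6, 7, 8}
Shown blocks: {3, 5, 8}, {2, 7}, {1}
A partition's blocks are pairwise disjoint and cover U, so the missing block = U \ (union of shown blocks).
Union of shown blocks: {1, 2, 3, 5, 7, 8}
Missing block = U \ (union) = {4, 6}

{4, 6}


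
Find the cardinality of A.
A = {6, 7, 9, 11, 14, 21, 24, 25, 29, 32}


Set A = {6, 7, 9, 11, 14, 21, 24, 25, 29, 32}
Listing elements: 6, 7, 9, 11, 14, 21, 24, 25, 29, 32
Counting: 10 elements
|A| = 10

10


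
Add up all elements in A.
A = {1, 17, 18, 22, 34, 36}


Set A = {1, 17, 18, 22, 34, 36}
Sum = 1 + 17 + 18 + 22 + 34 + 36 = 128

128


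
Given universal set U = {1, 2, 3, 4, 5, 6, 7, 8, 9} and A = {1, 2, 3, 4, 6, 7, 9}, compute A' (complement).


Universal set U = {1, 2, 3, 4, 5, 6, 7, 8, 9}
Set A = {1, 2, 3, 4, 6, 7, 9}
A' = U \ A = elements in U but not in A
Checking each element of U:
1 (in A, exclude), 2 (in A, exclude), 3 (in A, exclude), 4 (in A, exclude), 5 (not in A, include), 6 (in A, exclude), 7 (in A, exclude), 8 (not in A, include), 9 (in A, exclude)
A' = {5, 8}

{5, 8}


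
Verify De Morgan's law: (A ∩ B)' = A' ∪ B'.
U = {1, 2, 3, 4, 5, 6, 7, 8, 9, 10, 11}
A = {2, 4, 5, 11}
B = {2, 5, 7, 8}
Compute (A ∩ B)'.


U = {1, 2, 3, 4, 5, 6, 7, 8, 9, 10, 11}
A = {2, 4, 5, 11}, B = {2, 5, 7, 8}
A ∩ B = {2, 5}
(A ∩ B)' = U \ (A ∩ B) = {1, 3, 4, 6, 7, 8, 9, 10, 11}
Verification via A' ∪ B': A' = {1, 3, 6, 7, 8, 9, 10}, B' = {1, 3, 4, 6, 9, 10, 11}
A' ∪ B' = {1, 3, 4, 6, 7, 8, 9, 10, 11} ✓

{1, 3, 4, 6, 7, 8, 9, 10, 11}


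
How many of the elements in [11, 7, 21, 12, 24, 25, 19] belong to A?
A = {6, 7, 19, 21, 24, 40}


Set A = {6, 7, 19, 21, 24, 40}
Candidates: [11, 7, 21, 12, 24, 25, 19]
Check each candidate:
11 ∉ A, 7 ∈ A, 21 ∈ A, 12 ∉ A, 24 ∈ A, 25 ∉ A, 19 ∈ A
Count of candidates in A: 4

4
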